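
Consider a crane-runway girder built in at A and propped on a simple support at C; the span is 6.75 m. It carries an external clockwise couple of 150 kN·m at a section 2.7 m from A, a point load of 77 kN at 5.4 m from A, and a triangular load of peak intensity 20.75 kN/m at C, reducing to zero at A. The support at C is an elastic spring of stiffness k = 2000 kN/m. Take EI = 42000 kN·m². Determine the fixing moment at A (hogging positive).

M_A = 241.9 kN·m

Choose R_C as the redundant. The primary structure is the cantilever fixed at A.
Free-end deflection of the primary structure under the applied loading (downward +):
  clockwise couple 150 at a = 2.7: M₀a(2L − a)/(2EI) = 2187/EI
  point load 77 at a = 5.4: Pa²(3L − a)/(6EI) = 5557/EI
  triangular load, peak 20.75 at the free end: 11w₀L⁴/(120EI) = 3949/EI
  δ_0 = 11693/EI
Tip deflection under a unit load at C: L³/(3EI) = 102.5/EI.
With EI = 42000 kN·m²: δ_0 = 0.2784 m and δ_{CC} = 0.002441 m/kN.
Compatibility — the spring shortens by R_C/k under the reaction it provides: δ_0 − R_C·δ_{CC} = R_C/k. With 1/k = 0.0005 m/kN, R_C = δ_0 / (δ_{CC} + 1/k) = 0.2784 / (0.002441 + 0.0005) = 94.67 kN.
Moment equilibrium about A: M_A = Σ(load moments about A) − R_C·L = 880.9 − 94.67×6.75 = 241.9 kN·m.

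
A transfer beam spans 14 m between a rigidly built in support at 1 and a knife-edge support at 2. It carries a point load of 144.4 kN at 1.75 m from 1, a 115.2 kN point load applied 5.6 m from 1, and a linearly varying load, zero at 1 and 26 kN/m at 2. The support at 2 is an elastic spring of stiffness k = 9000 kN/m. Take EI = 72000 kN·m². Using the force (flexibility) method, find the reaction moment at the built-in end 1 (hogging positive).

M_1 = 829.7 kN·m

Choose R_2 as the redundant. The primary structure is the cantilever fixed at 1.
Primary-structure tip deflection at 2 by superposition:
  point load 144.4 at a = 1.75: Pa²(3L − a)/(6EI) = 2967/EI
  point load 115.2 at a = 5.6: Pa²(3L − a)/(6EI) = 21917/EI
  triangular load, peak 26 at the free end: 11w₀L⁴/(120EI) = 91558/EI
  δ_0 = 116442/EI
Tip deflection under a unit load at 2: L³/(3EI) = 914.7/EI.
With EI = 72000 kN·m²: δ_0 = 1.6172 m and δ_{22} = 0.012704 m/kN.
Compatibility — the spring shortens by R_2/k under the reaction it provides: δ_0 − R_2·δ_{22} = R_2/k. With 1/k = 0.000111 m/kN, R_2 = δ_0 / (δ_{22} + 1/k) = 1.6172 / (0.012704 + 0.000111) = 126.2 kN.
Moment equilibrium about 1: M_1 = Σ(load moments about 1) − R_2·L = 2596 − 126.2×14 = 829.7 kN·m.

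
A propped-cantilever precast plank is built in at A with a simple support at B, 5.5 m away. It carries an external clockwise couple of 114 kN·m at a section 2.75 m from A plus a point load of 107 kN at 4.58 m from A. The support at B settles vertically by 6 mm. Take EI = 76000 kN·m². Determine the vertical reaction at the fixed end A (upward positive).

R_A = 11.5 kN

Choose R_B as the redundant. The primary structure is the cantilever fixed at A.
Downward deflection at the released point B due to the loads:
  clockwise couple 114 at a = 2.75: M₀a(2L − a)/(2EI) = 1293/EI
  point load 107 at a = 4.58: Pa²(3L − a)/(6EI) = 4459/EI
  δ_0 = 5752/EI
Flexibility coefficient — unit upward force at B: δ_{BB} = L³/(3EI) = 55.46/EI.
With EI = 76000 kN·m²: δ_0 = 0.075687 m and δ_{BB} = 0.00073 m/kN.
Compatibility — the beam at B must follow the support down by 0.006 m: δ_0 − R_B·δ_{BB} = 0.006, so R_B = (0.075687 − 0.006)/0.00073 = 95.5 kN.
Vertical equilibrium: R_A = ΣP − R_B = 107 − 95.5 = 11.5 kN.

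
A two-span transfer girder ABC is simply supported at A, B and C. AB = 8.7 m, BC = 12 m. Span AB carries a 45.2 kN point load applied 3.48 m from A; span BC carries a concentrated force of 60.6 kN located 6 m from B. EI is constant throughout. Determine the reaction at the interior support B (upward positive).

R_B = 69.56 kN

Release continuity at B by inserting a hinge; the redundant is the internal moment M_B. The primary structure is two simply-supported spans AB and BC.
Rotations at B on the released spans (each span's end-slope, ×1/EI):
  span AB: point load 45.2 at a = 3.48: Pab(L + a)/(6LEI) = 191.6/EI
  span BC: point load 60.6 at a = 6: Pab(L + b)/(6LEI) = 545.4/EI
  relative rotation θ_0 = (191.6 + 545.4)/EI = 737/EI
A unit hogging moment at B produces rotation L₁/(3EI) + L₂/(3EI) = 6.9/EI.
Slope continuity at B: θ_0 = M_B·6.9/EI, so M_B = 737/6.9 = 106.8 kN·m (hogging).
Span AB, ΣM about A with M_B applied at B: R_B^{AB}·8.7 = 157.3 + 106.8, so R_B^{AB} = 30.36 kN and R_A = 45.2 − 30.36 = 14.84 kN.
Span BC, ΣM about C: R_B^{BC}·12 = 363.6 + 106.8, so R_B^{BC} = 39.2 kN and R_C = 60.6 − 39.2 = 21.4 kN.
R_B = 30.36 + 39.2 = 69.56 kN.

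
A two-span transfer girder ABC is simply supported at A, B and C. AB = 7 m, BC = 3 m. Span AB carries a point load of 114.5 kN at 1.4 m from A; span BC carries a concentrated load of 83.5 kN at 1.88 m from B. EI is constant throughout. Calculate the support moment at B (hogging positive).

Release continuity at B by inserting a hinge; the redundant is the internal moment M_B. The primary structure is two simply-supported spans AB and BC.
End slopes at the hinge B, treating each span as simply supported:
  span AB: point load 114.5 at a = 1.4: Pab(L + a)/(6LEI) = 179.5/EI
  span BC: point load 83.5 at a = 1.88: Pab(L + b)/(6LEI) = 40.24/EI
  relative rotation θ_0 = (179.5 + 40.24)/EI = 219.8/EI
A unit hogging moment at B produces rotation L₁/(3EI) + L₂/(3EI) = 3.333/EI.
Slope continuity at B: θ_0 = M_B·3.333/EI, so M_B = 219.8/3.333 = 65.93 kN·m (hogging).

M_B = 65.93 kN·m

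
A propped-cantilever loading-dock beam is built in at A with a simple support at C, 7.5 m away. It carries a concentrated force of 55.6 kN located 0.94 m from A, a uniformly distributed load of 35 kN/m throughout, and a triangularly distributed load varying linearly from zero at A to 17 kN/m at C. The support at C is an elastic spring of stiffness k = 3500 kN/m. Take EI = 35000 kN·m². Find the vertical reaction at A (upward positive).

R_A = 256 kN

Take the reaction at C as the redundant and release it; the primary structure is a cantilever fixed at A.
Primary-structure tip deflection at C by superposition:
  point load 55.6 at a = 0.94: Pa²(3L − a)/(6EI) = 176.5/EI
  UDL 35: wL⁴/(8EI) = 13843/EI
  triangular load, peak 17 at the free end: 11w₀L⁴/(120EI) = 4931/EI
  δ_0 = 18950/EI
Tip deflection under a unit load at C: L³/(3EI) = 140.6/EI.
With EI = 35000 kN·m²: δ_0 = 0.54143 m and δ_{CC} = 0.004018 m/kN.
Compatibility — the spring shortens by R_C/k under the reaction it provides: δ_0 − R_C·δ_{CC} = R_C/k. With 1/k = 0.000286 m/kN, R_C = δ_0 / (δ_{CC} + 1/k) = 0.54143 / (0.004018 + 0.000286) = 125.8 kN.
Vertical equilibrium: R_A = ΣP − R_C = 381.9 − 125.8 = 256 kN.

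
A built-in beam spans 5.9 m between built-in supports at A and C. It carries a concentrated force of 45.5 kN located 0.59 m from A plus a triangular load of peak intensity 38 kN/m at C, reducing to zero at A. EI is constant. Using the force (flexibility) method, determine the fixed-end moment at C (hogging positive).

M_C = 68.56 kN·m

Release both end moments; the primary structure is a simply-supported span AC with redundants M_A and M_C.
End rotations of the released simple span under the applied load (×1/EI):
  at A: point load 45.5 at a = 0.59: Pab(L + b)/(6LEI) = 45.14/EI
  at C: point load 45.5 at a = 0.59: Pab(L + a)/(6LEI) = 26.13/EI
  at A: triangular load, peak 38: 7w₀L³/(360EI) = 151.8/EI
  at C: triangular load, peak 38: w₀L³/(45EI) = 173.4/EI
  θ_A0 = 196.9/EI,  θ_C0 = 199.6/EI
Flexibility coefficients: a unit moment at one end gives L/(3EI) there and L/(6EI) at the far end, so f₁₁ = f₂₂ = 1.967/EI and f₁₂ = f₂₁ = 0.9833/EI.
Compatibility — zero rotation at each built-in end:
  1.967 M_A + 0.9833 M_C = 196.9
  0.9833 M_A + 1.967 M_C = 199.6
Solving the pair gives M_A = 65.84 kN·m and M_C = 68.56 kN·m (hogging).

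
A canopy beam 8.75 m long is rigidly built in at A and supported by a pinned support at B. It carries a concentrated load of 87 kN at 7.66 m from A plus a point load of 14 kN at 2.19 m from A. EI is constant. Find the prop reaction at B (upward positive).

R_B = 72.03 kN

Take the reaction at B as the redundant and release it; the primary structure is a cantilever fixed at A.
Deflection at B on the released cantilever, summing each load's contribution:
  point load 87 at a = 7.66: Pa²(3L − a)/(6EI) = 15816/EI
  point load 14 at a = 2.19: Pa²(3L − a)/(6EI) = 269.3/EI
  δ_0 = 16086/EI
Flexibility coefficient — unit upward force at B: δ_{BB} = L³/(3EI) = 223.3/EI.
The prop prevents deflection at B: R_B = δ_0/δ_{BB} = 16086/223.3 = 72.03 kN.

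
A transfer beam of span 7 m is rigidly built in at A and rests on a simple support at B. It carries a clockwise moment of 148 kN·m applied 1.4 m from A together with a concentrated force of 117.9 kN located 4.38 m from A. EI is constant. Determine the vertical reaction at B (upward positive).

R_B = 66.22 kN

Choose R_B as the redundant. The primary structure is the cantilever fixed at A.
Deflection at B on the released cantilever, summing each load's contribution:
  clockwise couple 148 at a = 1.4: M₀a(2L − a)/(2EI) = 1305/EI
  point load 117.9 at a = 4.38: Pa²(3L − a)/(6EI) = 6265/EI
  δ_0 = 7571/EI
Flexibility coefficient — unit upward force at B: δ_{BB} = L³/(3EI) = 114.3/EI.
The prop prevents deflection at B: R_B = δ_0/δ_{BB} = 7571/114.3 = 66.22 kN.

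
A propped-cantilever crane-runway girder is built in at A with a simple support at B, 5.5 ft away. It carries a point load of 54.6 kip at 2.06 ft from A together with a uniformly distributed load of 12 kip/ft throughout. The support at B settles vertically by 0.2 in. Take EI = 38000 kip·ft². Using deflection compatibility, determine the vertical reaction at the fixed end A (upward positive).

Take the reaction at B as the redundant and release it; the primary structure is a cantilever fixed at A.
Primary-structure tip deflection at B by superposition:
  point load 54.6 at a = 2.06: Pa²(3L − a)/(6EI) = 557.6/EI
  UDL 12: wL⁴/(8EI) = 1373/EI
  δ_0 = 1930/EI
Flexibility coefficient — unit upward force at B: δ_{BB} = L³/(3EI) = 55.46/EI.
With EI = 38000 kip·ft²: δ_0 = 0.050795 ft and δ_{BB} = 0.001459 ft/kip.
Compatibility — the beam at B must follow the support down by 0.01667 ft: δ_0 − R_B·δ_{BB} = 0.01667, so R_B = (0.050795 − 0.01667)/0.001459 = 23.38 kip.
Vertical equilibrium: R_A = ΣP − R_B = 120.6 − 23.38 = 97.22 kip.

R_A = 97.22 kip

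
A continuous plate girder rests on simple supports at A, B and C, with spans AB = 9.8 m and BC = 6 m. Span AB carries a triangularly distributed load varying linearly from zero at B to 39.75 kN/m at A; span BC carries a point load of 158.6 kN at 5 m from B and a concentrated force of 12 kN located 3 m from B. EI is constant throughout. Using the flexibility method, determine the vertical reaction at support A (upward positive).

R_A = 112.2 kN

Release continuity at B by inserting a hinge; the redundant is the internal moment M_B. The primary structure is two simply-supported spans AB and BC.
Rotations at B on the released spans (each span's end-slope, ×1/EI):
  span AB: triangular load, peak 39.75: 7w₀L³/(360EI) = 727.5/EI
  span BC: point load 158.6 at a = 5: Pab(L + b)/(6LEI) = 154.2/EI
  span BC: point load 12 at a = 3: Pab(L + b)/(6LEI) = 27/EI
  relative rotation θ_0 = (727.5 + 181.2)/EI = 908.7/EI
A unit hogging moment at B produces rotation L₁/(3EI) + L₂/(3EI) = 5.267/EI.
Compatibility: M_B·(L₁+L₂)/(3EI) = θ_0, giving M_B = 172.5 kN·m (hogging).
Span AB, ΣM about A with M_B applied at B: R_B^{AB}·9.8 = 636.3 + 172.5, so R_B^{AB} = 82.53 kN and R_A = 194.8 − 82.53 = 112.2 kN.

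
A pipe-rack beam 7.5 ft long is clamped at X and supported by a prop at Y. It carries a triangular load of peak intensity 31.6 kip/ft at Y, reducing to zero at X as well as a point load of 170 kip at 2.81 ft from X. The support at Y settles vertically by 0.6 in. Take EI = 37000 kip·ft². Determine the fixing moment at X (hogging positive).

Release the roller at Y. Primary structure: cantilever fixed at X.
Downward deflection at the released point Y due to the loads:
  triangular load, peak 31.6 at the free end: 11w₀L⁴/(120EI) = 9165/EI
  point load 170 at a = 2.81: Pa²(3L − a)/(6EI) = 4405/EI
  δ_0 = 13570/EI
Tip deflection under a unit load at Y: L³/(3EI) = 140.6/EI.
With EI = 37000 kip·ft²: δ_0 = 0.36677 ft and δ_{YY} = 0.003801 ft/kip.
Compatibility — the beam at Y must follow the support down by 0.05 ft: δ_0 − R_Y·δ_{YY} = 0.05, so R_Y = (0.36677 − 0.05)/0.003801 = 83.34 kip.
Moment equilibrium about X: M_X = Σ(load moments about X) − R_Y·L = 1070 − 83.34×7.5 = 445.1 kip·ft.

M_X = 445.1 kip·ft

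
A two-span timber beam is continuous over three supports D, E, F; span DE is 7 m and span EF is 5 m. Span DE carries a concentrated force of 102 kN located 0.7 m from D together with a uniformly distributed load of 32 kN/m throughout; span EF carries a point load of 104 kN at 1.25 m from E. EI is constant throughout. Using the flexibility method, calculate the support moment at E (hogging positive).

M_E = 170.5 kN·m

Insert a hinge at E; M_E is the redundant, and each span becomes simply supported.
Discontinuity in slope at E on the released structure — sum the simple-span end rotations:
  span DE: point load 102 at a = 0.7: Pab(L + a)/(6LEI) = 82.47/EI
  span DE: UDL 32: wL³/(24EI) = 457.3/EI
  span EF: point load 104 at a = 1.25: Pab(L + b)/(6LEI) = 142.2/EI
  relative rotation θ_0 = (539.8 + 142.2)/EI = 682/EI
A unit hogging moment at E produces rotation L₁/(3EI) + L₂/(3EI) = 4/EI.
Slope continuity at E: θ_0 = M_E·4/EI, so M_E = 682/4 = 170.5 kN·m (hogging).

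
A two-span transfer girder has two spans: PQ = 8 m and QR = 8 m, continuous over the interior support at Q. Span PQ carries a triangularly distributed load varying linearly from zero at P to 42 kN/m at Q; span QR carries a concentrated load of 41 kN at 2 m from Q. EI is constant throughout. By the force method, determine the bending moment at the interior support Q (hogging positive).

M_Q = 116.5 kN·m

Release continuity at Q by inserting a hinge; the redundant is the internal moment M_Q. The primary structure is two simply-supported spans PQ and QR.
Discontinuity in slope at Q on the released structure — sum the simple-span end rotations:
  span PQ: triangular load, peak 42: w₀L³/(45EI) = 477.9/EI
  span QR: point load 41 at a = 2: Pab(L + b)/(6LEI) = 143.5/EI
  relative rotation θ_0 = (477.9 + 143.5)/EI = 621.4/EI
A unit hogging moment at Q produces rotation L₁/(3EI) + L₂/(3EI) = 5.333/EI.
Compatibility: M_Q·(L₁+L₂)/(3EI) = θ_0, giving M_Q = 116.5 kN·m (hogging).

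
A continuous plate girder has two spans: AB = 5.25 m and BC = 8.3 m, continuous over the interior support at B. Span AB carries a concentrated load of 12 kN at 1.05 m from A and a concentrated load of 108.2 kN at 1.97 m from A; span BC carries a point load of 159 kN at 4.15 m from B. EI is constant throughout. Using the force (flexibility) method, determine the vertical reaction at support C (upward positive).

R_C = 56.68 kN

Release continuity at B by inserting a hinge; the redundant is the internal moment M_B. The primary structure is two simply-supported spans AB and BC.
End slopes at the hinge B, treating each span as simply supported:
  span AB: point load 12 at a = 1.05: Pab(L + a)/(6LEI) = 10.58/EI
  span AB: point load 108.2 at a = 1.97: Pab(L + a)/(6LEI) = 160.2/EI
  span BC: point load 159 at a = 4.15: Pab(L + b)/(6LEI) = 684.6/EI
  relative rotation θ_0 = (170.8 + 684.6)/EI = 855.4/EI
A unit hogging moment at B produces rotation L₁/(3EI) + L₂/(3EI) = 4.517/EI.
Compatibility: M_B·(L₁+L₂)/(3EI) = θ_0, giving M_B = 189.4 kN·m (hogging).
Span BC, ΣM about C: R_B^{BC}·8.3 = 659.9 + 189.4, so R_B^{BC} = 102.3 kN and R_C = 159 − 102.3 = 56.68 kN.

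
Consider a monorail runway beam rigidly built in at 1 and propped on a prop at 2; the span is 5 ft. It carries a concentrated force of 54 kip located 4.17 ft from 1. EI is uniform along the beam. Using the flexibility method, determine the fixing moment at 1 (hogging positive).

Remove the prop at 2; the released (primary) structure is a cantilever built in at 1.
Deflection at 2 on the released cantilever, summing each load's contribution:
  point load 54 at a = 4.17: Pa²(3L − a)/(6EI) = 1695/EI
Tip deflection under a unit load at 2: L³/(3EI) = 41.67/EI.
The prop prevents deflection at 2: R_2 = δ_0/δ_{22} = 1695/41.67 = 40.68 kip.
Moment equilibrium about 1: M_1 = Σ(load moments about 1) − R_2·L = 225.2 − 40.68×5 = 21.79 kip·ft.

M_1 = 21.79 kip·ft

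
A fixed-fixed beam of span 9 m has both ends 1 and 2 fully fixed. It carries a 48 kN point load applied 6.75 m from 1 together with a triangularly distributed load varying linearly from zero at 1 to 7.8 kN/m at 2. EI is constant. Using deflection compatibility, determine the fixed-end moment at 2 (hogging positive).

Release both end moments; the primary structure is a simply-supported span 12 with redundants M_1 and M_2.
Simple-span end rotations at 1 and 2 under the given loads:
  at 1: point load 48 at a = 6.75: Pab(L + b)/(6LEI) = 151.9/EI
  at 2: point load 48 at a = 6.75: Pab(L + a)/(6LEI) = 212.6/EI
  at 1: triangular load, peak 7.8: 7w₀L³/(360EI) = 110.6/EI
  at 2: triangular load, peak 7.8: w₀L³/(45EI) = 126.4/EI
  θ_10 = 262.4/EI,  θ_20 = 339/EI
Flexibility coefficients: a unit moment at one end gives L/(3EI) there and L/(6EI) at the far end, so f₁₁ = f₂₂ = 3/EI and f₁₂ = f₂₁ = 1.5/EI.
Compatibility — zero rotation at each built-in end:
  3 M_1 + 1.5 M_2 = 262.4
  1.5 M_1 + 3 M_2 = 339
Solving the pair gives M_1 = 41.31 kN·m and M_2 = 92.34 kN·m (hogging).

M_2 = 92.34 kN·m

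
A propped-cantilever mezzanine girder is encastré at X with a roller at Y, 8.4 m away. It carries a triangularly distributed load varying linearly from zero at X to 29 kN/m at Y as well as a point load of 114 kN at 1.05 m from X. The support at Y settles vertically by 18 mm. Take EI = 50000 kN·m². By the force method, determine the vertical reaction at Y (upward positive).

Choose R_Y as the redundant. The primary structure is the cantilever fixed at X.
Primary-structure tip deflection at Y by superposition:
  triangular load, peak 29 at the free end: 11w₀L⁴/(120EI) = 13235/EI
  point load 114 at a = 1.05: Pa²(3L − a)/(6EI) = 505.9/EI
  δ_0 = 13741/EI
Flexibility coefficient — unit upward force at Y: δ_{YY} = L³/(3EI) = 197.6/EI.
With EI = 50000 kN·m²: δ_0 = 0.27482 m and δ_{YY} = 0.003951 m/kN.
Compatibility — the beam at Y must follow the support down by 0.018 m: δ_0 − R_Y·δ_{YY} = 0.018, so R_Y = (0.27482 − 0.018)/0.003951 = 65 kN.

R_Y = 65 kN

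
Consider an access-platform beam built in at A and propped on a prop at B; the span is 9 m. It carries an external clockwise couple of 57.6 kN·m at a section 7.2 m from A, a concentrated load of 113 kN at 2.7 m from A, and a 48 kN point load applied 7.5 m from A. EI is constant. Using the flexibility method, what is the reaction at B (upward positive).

Choose R_B as the redundant. The primary structure is the cantilever fixed at A.
Free-end deflection of the primary structure under the applied loading (downward +):
  clockwise couple 57.6 at a = 7.2: M₀a(2L − a)/(2EI) = 2239/EI
  point load 113 at a = 2.7: Pa²(3L − a)/(6EI) = 3336/EI
  point load 48 at a = 7.5: Pa²(3L − a)/(6EI) = 8775/EI
  δ_0 = 14351/EI
Tip deflection under a unit load at B: L³/(3EI) = 243/EI.
The prop prevents deflection at B: R_B = δ_0/δ_{BB} = 14351/243 = 59.06 kN.

R_B = 59.06 kN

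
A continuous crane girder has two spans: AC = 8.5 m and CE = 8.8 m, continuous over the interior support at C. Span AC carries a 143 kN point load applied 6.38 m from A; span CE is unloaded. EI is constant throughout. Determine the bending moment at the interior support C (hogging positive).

M_C = 97.86 kN·m

Insert a hinge at C; M_C is the redundant, and each span becomes simply supported.
Discontinuity in slope at C on the released structure — sum the simple-span end rotations:
  span AC: point load 143 at a = 6.38: Pab(L + a)/(6LEI) = 564.3/EI
  relative rotation θ_0 = (564.3 + 0)/EI = 564.3/EI
A unit hogging moment at C produces rotation L₁/(3EI) + L₂/(3EI) = 5.767/EI.
Slope continuity at C: θ_0 = M_C·5.767/EI, so M_C = 564.3/5.767 = 97.86 kN·m (hogging).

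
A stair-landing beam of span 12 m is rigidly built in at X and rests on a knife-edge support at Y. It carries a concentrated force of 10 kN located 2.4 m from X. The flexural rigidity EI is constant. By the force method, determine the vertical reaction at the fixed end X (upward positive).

R_X = 9.44 kN

Remove the prop at Y; the released (primary) structure is a cantilever built in at X.
Deflection at Y on the released cantilever, summing each load's contribution:
  point load 10 at a = 2.4: Pa²(3L − a)/(6EI) = 322.6/EI
Flexibility coefficient — unit upward force at Y: δ_{YY} = L³/(3EI) = 576/EI.
The prop prevents deflection at Y: R_Y = δ_0/δ_{YY} = 322.6/576 = 0.56 kN.
Vertical equilibrium: R_X = ΣP − R_Y = 10 − 0.56 = 9.44 kN.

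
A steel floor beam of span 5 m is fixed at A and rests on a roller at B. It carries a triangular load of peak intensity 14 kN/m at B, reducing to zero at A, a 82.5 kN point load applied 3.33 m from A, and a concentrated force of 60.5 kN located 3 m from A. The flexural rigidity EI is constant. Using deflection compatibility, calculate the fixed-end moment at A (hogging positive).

M_A = 132.4 kN·m

Remove the prop at B; the released (primary) structure is a cantilever built in at A.
Free-end deflection of the primary structure under the applied loading (downward +):
  triangular load, peak 14 at the free end: 11w₀L⁴/(120EI) = 802.1/EI
  point load 82.5 at a = 3.33: Pa²(3L − a)/(6EI) = 1779/EI
  point load 60.5 at a = 3: Pa²(3L − a)/(6EI) = 1089/EI
  δ_0 = 3670/EI
Flexibility coefficient — unit upward force at B: δ_{BB} = L³/(3EI) = 41.67/EI.
The prop prevents deflection at B: R_B = δ_0/δ_{BB} = 3670/41.67 = 88.09 kN.
Moment equilibrium about A: M_A = Σ(load moments about A) − R_B·L = 572.9 − 88.09×5 = 132.4 kN·m.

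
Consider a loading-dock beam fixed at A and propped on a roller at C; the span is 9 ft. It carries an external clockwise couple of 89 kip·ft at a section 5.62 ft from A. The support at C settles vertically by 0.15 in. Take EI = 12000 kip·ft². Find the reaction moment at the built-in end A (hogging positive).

M_A = -20.12 kip·ft

Remove the prop at C; the released (primary) structure is a cantilever built in at A.
Deflection at C on the released cantilever, summing each load's contribution:
  clockwise couple 89 at a = 5.62: M₀a(2L − a)/(2EI) = 3096/EI
Flexibility coefficient — unit upward force at C: δ_{CC} = L³/(3EI) = 243/EI.
With EI = 12000 kip·ft²: δ_0 = 0.25801 ft and δ_{CC} = 0.02025 ft/kip.
Compatibility — the beam at C must follow the support down by 0.0125 ft: δ_0 − R_C·δ_{CC} = 0.0125, so R_C = (0.25801 − 0.0125)/0.02025 = 12.12 kip.
Moment equilibrium about A: M_A = Σ(load moments about A) − R_C·L = 89 − 12.12×9 = -20.12 kip·ft.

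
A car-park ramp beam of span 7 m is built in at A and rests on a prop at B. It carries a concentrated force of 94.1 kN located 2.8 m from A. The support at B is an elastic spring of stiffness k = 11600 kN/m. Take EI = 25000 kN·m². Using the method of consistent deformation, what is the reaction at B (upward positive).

R_B = 19.21 kN

Take the reaction at B as the redundant and release it; the primary structure is a cantilever fixed at A.
Downward deflection at the released point B due to the loads:
  point load 94.1 at a = 2.8: Pa²(3L − a)/(6EI) = 2238/EI
Flexibility coefficient — unit upward force at B: δ_{BB} = L³/(3EI) = 114.3/EI.
With EI = 25000 kN·m²: δ_0 = 0.089513 m and δ_{BB} = 0.004573 m/kN.
Compatibility — the spring shortens by R_B/k under the reaction it provides: δ_0 − R_B·δ_{BB} = R_B/k. With 1/k = 0.000086 m/kN, R_B = δ_0 / (δ_{BB} + 1/k) = 0.089513 / (0.004573 + 0.000086) = 19.21 kN.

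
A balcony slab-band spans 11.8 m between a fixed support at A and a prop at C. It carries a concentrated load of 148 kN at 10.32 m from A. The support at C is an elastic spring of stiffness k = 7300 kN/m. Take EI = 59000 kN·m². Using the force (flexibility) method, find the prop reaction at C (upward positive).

R_C = 118.6 kN

Choose R_C as the redundant. The primary structure is the cantilever fixed at A.
Deflection at C on the released cantilever, summing each load's contribution:
  point load 148 at a = 10.32: Pa²(3L − a)/(6EI) = 65887/EI
Flexibility coefficient — unit upward force at C: δ_{CC} = L³/(3EI) = 547.7/EI.
With EI = 59000 kN·m²: δ_0 = 1.1167 m and δ_{CC} = 0.009283 m/kN.
Compatibility — the spring shortens by R_C/k under the reaction it provides: δ_0 − R_C·δ_{CC} = R_C/k. With 1/k = 0.000137 m/kN, R_C = δ_0 / (δ_{CC} + 1/k) = 1.1167 / (0.009283 + 0.000137) = 118.6 kN.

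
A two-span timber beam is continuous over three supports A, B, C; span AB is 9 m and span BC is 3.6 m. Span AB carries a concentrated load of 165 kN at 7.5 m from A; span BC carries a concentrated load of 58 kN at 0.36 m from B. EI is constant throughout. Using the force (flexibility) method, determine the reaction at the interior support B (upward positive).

Release continuity at B by inserting a hinge; the redundant is the internal moment M_B. The primary structure is two simply-supported spans AB and BC.
Rotations at B on the released spans (each span's end-slope, ×1/EI):
  span AB: point load 165 at a = 7.5: Pab(L + a)/(6LEI) = 567.2/EI
  span BC: point load 58 at a = 0.36: Pab(L + b)/(6LEI) = 21.42/EI
  relative rotation θ_0 = (567.2 + 21.42)/EI = 588.6/EI
A unit hogging moment at B produces rotation L₁/(3EI) + L₂/(3EI) = 4.2/EI.
Slope continuity at B: θ_0 = M_B·4.2/EI, so M_B = 588.6/4.2 = 140.1 kN·m (hogging).
Span AB, ΣM about A with M_B applied at B: R_B^{AB}·9 = 1238 + 140.1, so R_B^{AB} = 153.1 kN and R_A = 165 − 153.1 = 11.93 kN.
Span BC, ΣM about C: R_B^{BC}·3.6 = 187.9 + 140.1, so R_B^{BC} = 91.13 kN and R_C = 58 − 91.13 = -33.13 kN.
R_B = 153.1 + 91.13 = 244.2 kN.

R_B = 244.2 kN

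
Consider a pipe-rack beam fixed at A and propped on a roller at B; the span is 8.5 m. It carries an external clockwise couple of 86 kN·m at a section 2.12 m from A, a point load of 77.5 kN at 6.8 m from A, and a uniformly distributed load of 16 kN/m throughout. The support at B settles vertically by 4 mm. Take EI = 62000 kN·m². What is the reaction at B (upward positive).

R_B = 111 kN

Choose R_B as the redundant. The primary structure is the cantilever fixed at A.
Downward deflection at the released point B due to the loads:
  clockwise couple 86 at a = 2.12: M₀a(2L − a)/(2EI) = 1356/EI
  point load 77.5 at a = 6.8: Pa²(3L − a)/(6EI) = 11169/EI
  UDL 16: wL⁴/(8EI) = 10440/EI
  δ_0 = 22965/EI
Flexibility coefficient — unit upward force at B: δ_{BB} = L³/(3EI) = 204.7/EI.
With EI = 62000 kN·m²: δ_0 = 0.37041 m and δ_{BB} = 0.003302 m/kN.
Compatibility — the beam at B must follow the support down by 0.004 m: δ_0 − R_B·δ_{BB} = 0.004, so R_B = (0.37041 − 0.004)/0.003302 = 111 kN.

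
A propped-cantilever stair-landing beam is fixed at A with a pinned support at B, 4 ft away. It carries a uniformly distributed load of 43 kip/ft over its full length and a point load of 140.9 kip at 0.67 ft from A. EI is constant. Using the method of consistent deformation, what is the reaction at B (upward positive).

Release the roller at B. Primary structure: cantilever fixed at A.
Downward deflection at the released point B due to the loads:
  UDL 43: wL⁴/(8EI) = 1376/EI
  point load 140.9 at a = 0.67: Pa²(3L − a)/(6EI) = 119.4/EI
  δ_0 = 1495/EI
Flexibility coefficient — unit upward force at B: δ_{BB} = L³/(3EI) = 21.33/EI.
Compatibility at B: δ_0 − R_B·δ_{BB} = 0, so R_B = 1495/21.33 = 70.1 kip.

R_B = 70.1 kip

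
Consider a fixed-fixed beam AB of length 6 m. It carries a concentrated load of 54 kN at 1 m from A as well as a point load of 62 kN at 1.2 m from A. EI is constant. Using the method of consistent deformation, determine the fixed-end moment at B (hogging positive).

M_B = 19.4 kN·m

Take the two fixed-end moments M_A, M_B as redundants; the released structure is the simple span AB.
On the primary (simply-supported) span, the end slopes from the loading are:
  at A: point load 54 at a = 1: Pab(L + b)/(6LEI) = 82.5/EI
  at B: point load 54 at a = 1: Pab(L + a)/(6LEI) = 52.5/EI
  at A: point load 62 at a = 1.2: Pab(L + b)/(6LEI) = 107.1/EI
  at B: point load 62 at a = 1.2: Pab(L + a)/(6LEI) = 71.42/EI
  θ_A0 = 189.6/EI,  θ_B0 = 123.9/EI
Flexibility coefficients: a unit moment at one end gives L/(3EI) there and L/(6EI) at the far end, so f₁₁ = f₂₂ = 2/EI and f₁₂ = f₂₁ = 1/EI.
Compatibility — zero rotation at each built-in end:
  2 M_A + 1 M_B = 189.6
  1 M_A + 2 M_B = 123.9
Solving the pair gives M_A = 85.12 kN·m and M_B = 19.4 kN·m (hogging).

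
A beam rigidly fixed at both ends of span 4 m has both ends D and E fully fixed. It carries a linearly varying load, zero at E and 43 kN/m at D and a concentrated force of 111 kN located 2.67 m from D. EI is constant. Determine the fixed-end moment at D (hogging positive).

M_D = 67.17 kN·m

Release both end moments; the primary structure is a simply-supported span DE with redundants M_D and M_E.
End rotations of the released simple span under the applied load (×1/EI):
  at D: triangular load, peak 43: w₀L³/(45EI) = 61.16/EI
  at E: triangular load, peak 43: 7w₀L³/(360EI) = 53.51/EI
  at D: point load 111 at a = 2.67: Pab(L + b)/(6LEI) = 87.54/EI
  at E: point load 111 at a = 2.67: Pab(L + a)/(6LEI) = 109.5/EI
  θ_D0 = 148.7/EI,  θ_E0 = 163.1/EI
Flexibility coefficients: a unit moment at one end gives L/(3EI) there and L/(6EI) at the far end, so f₁₁ = f₂₂ = 1.333/EI and f₁₂ = f₂₁ = 0.6667/EI.
Compatibility — zero rotation at each built-in end:
  1.333 M_D + 0.6667 M_E = 148.7
  0.6667 M_D + 1.333 M_E = 163.1
Solving the pair gives M_D = 67.17 kN·m and M_E = 88.71 kN·m (hogging).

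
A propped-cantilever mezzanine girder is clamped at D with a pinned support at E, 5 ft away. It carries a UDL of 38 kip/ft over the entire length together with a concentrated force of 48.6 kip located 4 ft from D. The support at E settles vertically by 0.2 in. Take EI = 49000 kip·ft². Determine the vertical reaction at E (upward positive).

Take the reaction at E as the redundant and release it; the primary structure is a cantilever fixed at D.
Primary-structure tip deflection at E by superposition:
  UDL 38: wL⁴/(8EI) = 2969/EI
  point load 48.6 at a = 4: Pa²(3L − a)/(6EI) = 1426/EI
  δ_0 = 4394/EI
Tip deflection under a unit load at E: L³/(3EI) = 41.67/EI.
With EI = 49000 kip·ft²: δ_0 = 0.089681 ft and δ_{EE} = 0.00085 ft/kip.
Compatibility — the beam at E must follow the support down by 0.01667 ft: δ_0 − R_E·δ_{EE} = 0.01667, so R_E = (0.089681 − 0.01667)/0.00085 = 85.86 kip.

R_E = 85.86 kip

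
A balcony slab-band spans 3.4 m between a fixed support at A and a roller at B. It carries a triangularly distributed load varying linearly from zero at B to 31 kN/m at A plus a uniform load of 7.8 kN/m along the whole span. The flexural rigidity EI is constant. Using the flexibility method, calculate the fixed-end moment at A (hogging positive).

Take the reaction at B as the redundant and release it; the primary structure is a cantilever fixed at A.
Free-end deflection of the primary structure under the applied loading (downward +):
  triangular load, peak 31 at the fixed end: w₀L⁴/(30EI) = 138.1/EI
  UDL 7.8: wL⁴/(8EI) = 130.3/EI
  δ_0 = 268.4/EI
Flexibility coefficient — unit upward force at B: δ_{BB} = L³/(3EI) = 13.1/EI.
Compatibility at B: δ_0 − R_B·δ_{BB} = 0, so R_B = 268.4/13.1 = 20.48 kN.
Moment equilibrium about A: M_A = Σ(load moments about A) − R_B·L = 104.8 − 20.48×3.4 = 35.16 kN·m.

M_A = 35.16 kN·m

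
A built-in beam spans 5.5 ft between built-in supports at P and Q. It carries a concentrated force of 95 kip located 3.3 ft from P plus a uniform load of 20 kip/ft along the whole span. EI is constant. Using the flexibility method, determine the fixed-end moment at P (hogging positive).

Release both end moments; the primary structure is a simply-supported span PQ with redundants M_P and M_Q.
Simple-span end rotations at P and Q under the given loads:
  at P: point load 95 at a = 3.3: Pab(L + b)/(6LEI) = 160.9/EI
  at Q: point load 95 at a = 3.3: Pab(L + a)/(6LEI) = 183.9/EI
  at P: UDL 20: wL³/(24EI) = 138.6/EI
  at Q: UDL 20: wL³/(24EI) = 138.6/EI
  θ_P0 = 299.6/EI,  θ_Q0 = 322.6/EI
Flexibility coefficients: a unit moment at one end gives L/(3EI) there and L/(6EI) at the far end, so f₁₁ = f₂₂ = 1.833/EI and f₁₂ = f₂₁ = 0.9167/EI.
Compatibility — zero rotation at each built-in end:
  1.833 M_P + 0.9167 M_Q = 299.6
  0.9167 M_P + 1.833 M_Q = 322.6
Solving the pair gives M_P = 100.6 kip·ft and M_Q = 125.7 kip·ft (hogging).

M_P = 100.6 kip·ft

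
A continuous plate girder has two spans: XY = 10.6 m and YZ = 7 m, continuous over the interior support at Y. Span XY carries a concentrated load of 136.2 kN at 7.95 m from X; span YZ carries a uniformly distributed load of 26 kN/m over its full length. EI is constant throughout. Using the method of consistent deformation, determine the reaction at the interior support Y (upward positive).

Insert a hinge at Y; M_Y is the redundant, and each span becomes simply supported.
Discontinuity in slope at Y on the released structure — sum the simple-span end rotations:
  span XY: point load 136.2 at a = 7.95: Pab(L + a)/(6LEI) = 836.9/EI
  span YZ: UDL 26: wL³/(24EI) = 371.6/EI
  relative rotation θ_0 = (836.9 + 371.6)/EI = 1208/EI
A unit hogging moment at Y produces rotation L₁/(3EI) + L₂/(3EI) = 5.867/EI.
Slope continuity at Y: θ_0 = M_Y·5.867/EI, so M_Y = 1208/5.867 = 206 kN·m (hogging).
Span XY, ΣM about X with M_Y applied at Y: R_Y^{XY}·10.6 = 1083 + 206, so R_Y^{XY} = 121.6 kN and R_X = 136.2 − 121.6 = 14.62 kN.
Span YZ, ΣM about Z: R_Y^{YZ}·7 = 637 + 206, so R_Y^{YZ} = 120.4 kN and R_Z = 182 − 120.4 = 61.57 kN.
R_Y = 121.6 + 120.4 = 242 kN.

R_Y = 242 kN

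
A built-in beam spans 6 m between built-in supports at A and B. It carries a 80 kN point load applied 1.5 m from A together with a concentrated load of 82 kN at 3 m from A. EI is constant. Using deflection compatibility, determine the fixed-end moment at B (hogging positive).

Release both end moments; the primary structure is a simply-supported span AB with redundants M_A and M_B.
Simple-span end rotations at A and B under the given loads:
  at A: point load 80 at a = 1.5: Pab(L + b)/(6LEI) = 157.5/EI
  at B: point load 80 at a = 1.5: Pab(L + a)/(6LEI) = 112.5/EI
  at A: point load 82 at a = 3: Pab(L + b)/(6LEI) = 184.5/EI
  at B: point load 82 at a = 3: Pab(L + a)/(6LEI) = 184.5/EI
  θ_A0 = 342/EI,  θ_B0 = 297/EI
Flexibility coefficients: a unit moment at one end gives L/(3EI) there and L/(6EI) at the far end, so f₁₁ = f₂₂ = 2/EI and f₁₂ = f₂₁ = 1/EI.
Compatibility — zero rotation at each built-in end:
  2 M_A + 1 M_B = 342
  1 M_A + 2 M_B = 297
Solving the pair gives M_A = 129 kN·m and M_B = 84 kN·m (hogging).

M_B = 84 kN·m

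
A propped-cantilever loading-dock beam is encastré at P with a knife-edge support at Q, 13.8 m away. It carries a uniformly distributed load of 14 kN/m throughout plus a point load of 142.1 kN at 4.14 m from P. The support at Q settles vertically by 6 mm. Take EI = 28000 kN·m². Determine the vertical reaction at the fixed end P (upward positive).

R_P = 245.8 kN

Remove the prop at Q; the released (primary) structure is a cantilever built in at P.
Deflection at Q on the released cantilever, summing each load's contribution:
  UDL 14: wL⁴/(8EI) = 63468/EI
  point load 142.1 at a = 4.14: Pa²(3L − a)/(6EI) = 15125/EI
  δ_0 = 78593/EI
Flexibility coefficient — unit upward force at Q: δ_{QQ} = L³/(3EI) = 876/EI.
With EI = 28000 kN·m²: δ_0 = 2.8069 m and δ_{QQ} = 0.031287 m/kN.
Compatibility — the beam at Q must follow the support down by 0.006 m: δ_0 − R_Q·δ_{QQ} = 0.006, so R_Q = (2.8069 − 0.006)/0.031287 = 89.52 kN.
Vertical equilibrium: R_P = ΣP − R_Q = 335.3 − 89.52 = 245.8 kN.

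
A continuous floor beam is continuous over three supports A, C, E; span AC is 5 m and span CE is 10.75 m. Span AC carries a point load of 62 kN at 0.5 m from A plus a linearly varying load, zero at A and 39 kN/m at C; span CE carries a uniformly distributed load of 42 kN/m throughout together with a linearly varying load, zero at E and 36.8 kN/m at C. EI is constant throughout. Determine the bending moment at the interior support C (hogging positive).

Insert a hinge at C; M_C is the redundant, and each span becomes simply supported.
Rotations at C on the released spans (each span's end-slope, ×1/EI):
  span AC: point load 62 at a = 0.5: Pab(L + a)/(6LEI) = 25.57/EI
  span AC: triangular load, peak 39: w₀L³/(45EI) = 108.3/EI
  span CE: UDL 42: wL³/(24EI) = 2174/EI
  span CE: triangular load, peak 36.8: w₀L³/(45EI) = 1016/EI
  relative rotation θ_0 = (133.9 + 3190)/EI = 3324/EI
A unit hogging moment at C produces rotation L₁/(3EI) + L₂/(3EI) = 5.25/EI.
Slope continuity at C: θ_0 = M_C·5.25/EI, so M_C = 3324/5.25 = 633.1 kN·m (hogging).

M_C = 633.1 kN·m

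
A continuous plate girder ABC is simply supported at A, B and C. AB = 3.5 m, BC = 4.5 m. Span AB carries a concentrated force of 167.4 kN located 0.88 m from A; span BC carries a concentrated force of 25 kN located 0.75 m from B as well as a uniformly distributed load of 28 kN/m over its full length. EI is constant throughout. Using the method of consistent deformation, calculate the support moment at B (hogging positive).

Release continuity at B by inserting a hinge; the redundant is the internal moment M_B. The primary structure is two simply-supported spans AB and BC.
Discontinuity in slope at B on the released structure — sum the simple-span end rotations:
  span AB: point load 167.4 at a = 0.88: Pab(L + a)/(6LEI) = 80.5/EI
  span BC: point load 25 at a = 0.75: Pab(L + b)/(6LEI) = 21.48/EI
  span BC: UDL 28: wL³/(24EI) = 106.3/EI
  relative rotation θ_0 = (80.5 + 127.8)/EI = 208.3/EI
A unit hogging moment at B produces rotation L₁/(3EI) + L₂/(3EI) = 2.667/EI.
Compatibility: M_B·(L₁+L₂)/(3EI) = θ_0, giving M_B = 78.11 kN·m (hogging).

M_B = 78.11 kN·m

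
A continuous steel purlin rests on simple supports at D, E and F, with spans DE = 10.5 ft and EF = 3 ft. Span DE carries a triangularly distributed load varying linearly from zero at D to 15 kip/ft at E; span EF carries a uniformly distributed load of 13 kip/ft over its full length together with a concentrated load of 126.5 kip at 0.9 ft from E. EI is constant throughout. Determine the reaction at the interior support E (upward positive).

R_E = 205.1 kip

Take M_E as the redundant. Released structure: two simple spans DE and EF with a hinge at E.
Discontinuity in slope at E on the released structure — sum the simple-span end rotations:
  span DE: triangular load, peak 15: w₀L³/(45EI) = 385.9/EI
  span EF: UDL 13: wL³/(24EI) = 14.62/EI
  span EF: point load 126.5 at a = 0.9: Pab(L + b)/(6LEI) = 67.74/EI
  relative rotation θ_0 = (385.9 + 82.37)/EI = 468.2/EI
A unit hogging moment at E produces rotation L₁/(3EI) + L₂/(3EI) = 4.5/EI.
Compatibility: M_E·(L₁+L₂)/(3EI) = θ_0, giving M_E = 104.1 kip·ft (hogging).
Span DE, ΣM about D with M_E applied at E: R_E^{DE}·10.5 = 551.2 + 104.1, so R_E^{DE} = 62.41 kip and R_D = 78.75 − 62.41 = 16.34 kip.
Span EF, ΣM about F: R_E^{EF}·3 = 324.1 + 104.1, so R_E^{EF} = 142.7 kip and R_F = 165.5 − 142.7 = 22.77 kip.
R_E = 62.41 + 142.7 = 205.1 kip.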